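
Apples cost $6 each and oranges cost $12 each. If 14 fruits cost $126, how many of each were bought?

Let a = apples, o = oranges.
a + o = 14
6a + 12o = 126
Substitute o = 14 - a:
6a + 12(14 - a) = 126
(6 - 12)a = 126 - 168
-6a = -42
a = 7, o = 14 - 7 = 7

Apples: 7, Oranges: 7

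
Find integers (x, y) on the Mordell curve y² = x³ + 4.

Try small integer x values and check whether x³ + 4 is a perfect square.
x = 0: x³ + 4 = 0³ + 4 = 0 + 4 = 4
Is 4 a perfect square? 2² = 4 ✓
So (x, y) = (0, 2) is a solution.

x = 0, y = 2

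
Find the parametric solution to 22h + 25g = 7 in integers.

Step 1: Compute gcd(22, 25) = 1.
Since 1 divides 7, solutions exist.

Step 2: Find a particular solution using extended Euclidean algorithm.
We get h₀ = 56, g₀ = -49.
Check: 22*56 + 25*-49 = 7 = 7 ✓

Step 3: Write the general solution.
h = 56 + (25/1)t = 56 + 25t
g = -49 - (22/1)t = -49 - 22t
for any integer t.

h = 56 + 25t, g = -49 - 22t for integer t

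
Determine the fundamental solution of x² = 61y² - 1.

We need x² = 61y² - 1. Try successive y:
y = 1: x² = 61·1² - 1 = 60, not a perfect square
y = 2: x² = 61·2² - 1 = 243, not a perfect square
y = 3: x² = 61·3² - 1 = 548, not a perfect square
...
y = 3805: x² = 61·3805² - 1 = 883159524 = 29718² ✓
Check: 29718² - 61·3805² = 883159524 - 883159525 = -1 ✓

x = 29718, y = 3805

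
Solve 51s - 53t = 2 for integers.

Step 1: Check solvability.
gcd(51, 53) = 1
Since 1 divides 2, solutions exist.

Step 2: Apply extended Euclidean algorithm to find gcd.
We find integers such that 51*x0 + 53*y0 = 1

Step 3: Scale the particular solution.
Multiply by 2/1 = 2:
s = 52, t = 50

Step 4: Verify.
51*(52) - 53*(50) = 2 = 2 ✓

s = 52, t = 50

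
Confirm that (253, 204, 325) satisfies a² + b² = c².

Compute a² + b² = 253² + 204² = 64009 + 41616 = 105625
Compute c² = 325² = 105625
Since 105625 = 105625, confirmed.

Yes, it is a Pythagorean triple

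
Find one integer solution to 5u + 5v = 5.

Step 1: Check solvability.
gcd(5, 5) = 5
Since 5 divides 5, solutions exist.

Step 2: Apply extended Euclidean algorithm to find gcd.
We find integers such that 5*x0 + 5*y0 = 5

Step 3: Scale the particular solution.
Multiply by 5/5 = 1:
u = 0, v = 1

Step 4: Verify.
5*(0) + 5*(1) = 5 = 5 ✓

u = 0, v = 1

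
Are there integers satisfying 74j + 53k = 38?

Step 1: Compute gcd(74, 53).
gcd(74, 53) = 1

Step 2: Check divisibility.
Does 1 divide 38? 38 = 1 x 38, so yes.

By the theorem on linear Diophantine equations, 74j + 53k = 38 has integer solutions if and only if gcd(74, 53) divides 38. Since 1 | 38, solutions exist.

Yes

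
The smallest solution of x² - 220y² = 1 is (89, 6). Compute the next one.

Solutions to x² - Dy² = 1 are generated by powers of (x₀ + y₀√D).
The next solution satisfies x₁ + y₁√220 = (x₀ + y₀√220)², giving:
x₁ = x₀² + 220y₀² = 89² + 220·6² = 7921 + 7920 = 15841
y₁ = 2x₀y₀ = 2·89·6 = 1068

Verify: 15841² - 220·1068² = 250937281 - 250937280 = 1 ✓

x = 15841, y = 1068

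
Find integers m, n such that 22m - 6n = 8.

Step 1: Check solvability.
gcd(22, 6) = 2
Since 2 divides 8, solutions exist.

Step 2: Apply extended Euclidean algorithm to find gcd.
We find integers such that 22*x0 + 6*y0 = 2

Step 3: Scale the particular solution.
Multiply by 8/2 = 4:
m = -4, n = -16

Step 4: Verify.
22*(-4) - 6*(-16) = 8 = 8 ✓

m = -4, n = -16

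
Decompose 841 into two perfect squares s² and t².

We need to find integers s, t > 0 such that s² + t² = 841.
Trying s = 20: t² = 841 - 20² = 841 - 400 = 441
t = 21
Check: 20² + 21² = 400 + 441 = 841 ✓

841 = 20² + 21²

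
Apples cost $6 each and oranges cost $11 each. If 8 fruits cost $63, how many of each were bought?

Let a = apples, o = oranges.
a + o = 8
6a + 11o = 63
Substitute o = 8 - a:
6a + 11(8 - a) = 63
(6 - 11)a = 63 - 88
-5a = -25
a = 5, o = 8 - 5 = 3

Apples: 5, Oranges: 3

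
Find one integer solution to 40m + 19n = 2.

Step 1: Check solvability.
gcd(40, 19) = 1
Since 1 divides 2, solutions exist.

Step 2: Apply extended Euclidean algorithm to find gcd.
We find integers such that 40*x0 + 19*y0 = 1

Step 3: Scale the particular solution.
Multiply by 2/1 = 2:
m = -18, n = 38

Step 4: Verify.
40*(-18) + 19*(38) = 2 = 2 ✓

m = -18, n = 38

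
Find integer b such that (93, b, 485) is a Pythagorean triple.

b² = c² - a² = 485² - 93² = 235225 - 8649 = 226576
b = sqrt(226576) = 476

476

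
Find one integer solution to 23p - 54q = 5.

Step 1: Check solvability.
gcd(23, 54) = 1
Since 1 divides 5, solutions exist.

Step 2: Apply extended Euclidean algorithm to find gcd.
We find integers such that 23*x0 + 54*y0 = 1

Step 3: Scale the particular solution.
Multiply by 5/1 = 5:
p = -35, q = -15

Step 4: Verify.
23*(-35) - 54*(-15) = 5 = 5 ✓

p = -35, q = -15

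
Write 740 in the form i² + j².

We need to find integers i, j > 0 such that i² + j² = 740.
Trying i = 8: j² = 740 - 8² = 740 - 64 = 676
j = 26
Check: 8² + 26² = 64 + 676 = 740 ✓

740 = 8² + 26²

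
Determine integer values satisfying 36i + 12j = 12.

Step 1: Check solvability.
gcd(36, 12) = 12
Since 12 divides 12, solutions exist.

Step 2: Apply extended Euclidean algorithm to find gcd.
We find integers such that 36*x0 + 12*y0 = 12

Step 3: Scale the particular solution.
Multiply by 12/12 = 1:
i = 0, j = 1

Step 4: Verify.
36*(0) + 12*(1) = 12 = 12 ✓

i = 0, j = 1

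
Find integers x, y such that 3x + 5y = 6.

Step 1: Check solvability.
gcd(3, 5) = 1
Since 1 divides 6, solutions exist.

Step 2: Apply extended Euclidean algorithm to find gcd.
We find integers such that 3*x0 + 5*y0 = 1

Step 3: Scale the particular solution.
Multiply by 6/1 = 6:
x = 12, y = -6

Step 4: Verify.
3*(12) + 5*(-6) = 6 = 6 ✓

x = 12, y = -6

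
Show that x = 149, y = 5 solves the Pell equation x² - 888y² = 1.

Compute x² = 149² = 22201
Compute 888y² = 888·5² = 888·25 = 22200
x² - 888y² = 22201 - 22200 = 1
Since this equals 1, (149, 5) is a solution.

Yes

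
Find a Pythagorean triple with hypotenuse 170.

We need a² + b² = 170² = 28900.
Trying: 26² + 168² = 676 + 28224 = 28900 ✓

(26, 168, 170)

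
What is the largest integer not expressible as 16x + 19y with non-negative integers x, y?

For two coprime denominations a and b, the Frobenius number (largest value not representable as a non-negative combination) is ab - a - b.
Here gcd(16, 19) = 1, so they are coprime.
F(16, 19) = 16·19 - 16 - 19 = 304 - 35 = 269

269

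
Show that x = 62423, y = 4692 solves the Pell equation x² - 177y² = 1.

Compute x² = 62423² = 3896630929
Compute 177y² = 177·4692² = 177·22014864 = 3896630928
x² - 177y² = 3896630929 - 3896630928 = 1
Since this equals 1, (62423, 4692) is a solution.

Yes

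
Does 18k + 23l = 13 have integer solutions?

Step 1: Compute gcd(18, 23).
gcd(18, 23) = 1

Step 2: Check divisibility.
Does 1 divide 13? 13 = 1 x 13, so yes.

By the theorem on linear Diophantine equations, 18k + 23l = 13 has integer solutions if and only if gcd(18, 23) divides 13. Since 1 | 13, solutions exist.

Yes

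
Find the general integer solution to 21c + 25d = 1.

Step 1: Compute gcd(21, 25) = 1.
Since 1 divides 1, solutions exist.

Step 2: Find a particular solution using extended Euclidean algorithm.
We get c₀ = 6, d₀ = -5.
Check: 21*6 + 25*-5 = 1 = 1 ✓

Step 3: Write the general solution.
c = 6 + (25/1)t = 6 + 25t
d = -5 - (21/1)t = -5 - 21t
for any integer t.

c = 6 + 25t, d = -5 - 21t for integer t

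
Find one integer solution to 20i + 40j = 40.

Step 1: Check solvability.
gcd(20, 40) = 20
Since 20 divides 40, solutions exist.

Step 2: Apply extended Euclidean algorithm to find gcd.
We find integers such that 20*x0 + 40*y0 = 20

Step 3: Scale the particular solution.
Multiply by 40/20 = 2:
i = 2, j = 0

Step 4: Verify.
20*(2) + 40*(0) = 40 = 40 ✓

i = 2, j = 0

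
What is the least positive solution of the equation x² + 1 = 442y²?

We need x² = 442y² - 1. Try successive y:
y = 1: x² = 442·1² - 1 = 441 = 21² ✓
Check: 21² - 442·1² = 441 - 442 = -1 ✓

x = 21, y = 1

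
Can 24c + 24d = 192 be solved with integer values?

Step 1: Compute gcd(24, 24).
gcd(24, 24) = 24

Step 2: Check divisibility.
Does 24 divide 192? 192 = 24 x 8, so yes.

By the theorem on linear Diophantine equations, 24c + 24d = 192 has integer solutions if and only if gcd(24, 24) divides 192. Since 24 | 192, solutions exist.

Yes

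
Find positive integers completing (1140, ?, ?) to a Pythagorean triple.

We need the other leg and hypotenuse such that 1140² + x² = c².
Take x = 1625, c = 1985: 1140² + 1625² = 1299600 + 2640625 = 3940225 = 1985² ✓
Triple: (1625, 1140, 1985)

(1625, 1140, 1985)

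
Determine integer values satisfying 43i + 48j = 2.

Step 1: Check solvability.
gcd(43, 48) = 1
Since 1 divides 2, solutions exist.

Step 2: Apply extended Euclidean algorithm to find gcd.
We find integers such that 43*x0 + 48*y0 = 1

Step 3: Scale the particular solution.
Multiply by 2/1 = 2:
i = 38, j = -34

Step 4: Verify.
43*(38) + 48*(-34) = 2 = 2 ✓

i = 38, j = -34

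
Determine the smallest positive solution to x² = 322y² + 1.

We seek the smallest positive integers (x, y) with x² - 322y² = 1, i.e., x² = 322y² + 1.
Try successive y values:
y = 1: x² = 322·1² + 1 = 323, not a perfect square
y = 2: x² = 322·2² + 1 = 1289, not a perfect square
y = 3: x² = 322·3² + 1 = 2899, not a perfect square
... continuing the search (or via continued fractions) ...
y = 18: x² = 322·18² + 1 = 104329, x = 323 ✓

Verify: 323² - 322·18² = 104329 - 104328 = 1 ✓

x = 323, y = 18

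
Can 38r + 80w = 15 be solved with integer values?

Step 1: Compute gcd(38, 80).
gcd(38, 80) = 2

Step 2: Check divisibility.
Does 2 divide 15? 15 = 2 x 7 + 1, so no.

By the theorem on linear Diophantine equations, 38r + 80w = 15 has integer solutions if and only if gcd(38, 80) divides 15. Since 2 does not divide 15, no solutions exist.

No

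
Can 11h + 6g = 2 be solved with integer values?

Step 1: Compute gcd(11, 6).
gcd(11, 6) = 1

Step 2: Check divisibility.
Does 1 divide 2? 2 = 1 x 2, so yes.

By the theorem on linear Diophantine equations, 11h + 6g = 2 has integer solutions if and only if gcd(11, 6) divides 2. Since 1 | 2, solutions exist.

Yes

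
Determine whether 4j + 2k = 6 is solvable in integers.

Step 1: Compute gcd(4, 2).
gcd(4, 2) = 2

Step 2: Check divisibility.
Does 2 divide 6? 6 = 2 x 3, so yes.

By the theorem on linear Diophantine equations, 4j + 2k = 6 has integer solutions if and only if gcd(4, 2) divides 6. Since 2 | 6, solutions exist.

Yes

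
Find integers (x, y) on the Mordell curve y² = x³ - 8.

Try small integer x values and check whether x³ - 8 is a perfect square.
x = 2: x³ - 8 = 2³ - 8 = 8 - 8 = 0
Is 0 a perfect square? 0² = 0 ✓
So (x, y) = (2, 0) is a solution.

x = 2, y = 0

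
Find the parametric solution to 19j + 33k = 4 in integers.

Step 1: Compute gcd(19, 33) = 1.
Since 1 divides 4, solutions exist.

Step 2: Find a particular solution using extended Euclidean algorithm.
We get j₀ = 28, k₀ = -16.
Check: 19*28 + 33*-16 = 4 = 4 ✓

Step 3: Write the general solution.
j = 28 + (33/1)t = 28 + 33t
k = -16 - (19/1)t = -16 - 19t
for any integer t.

j = 28 + 33t, k = -16 - 19t for integer t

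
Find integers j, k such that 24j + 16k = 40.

Step 1: Check solvability.
gcd(24, 16) = 8
Since 8 divides 40, solutions exist.

Step 2: Apply extended Euclidean algorithm to find gcd.
We find integers such that 24*x0 + 16*y0 = 8

Step 3: Scale the particular solution.
Multiply by 40/8 = 5:
j = 5, k = -5

Step 4: Verify.
24*(5) + 16*(-5) = 40 = 40 ✓

j = 5, k = -5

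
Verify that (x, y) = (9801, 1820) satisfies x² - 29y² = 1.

Compute x² = 9801² = 96059601
Compute 29y² = 29·1820² = 29·3312400 = 96059600
x² - 29y² = 96059601 - 96059600 = 1
Since this equals 1, (9801, 1820) is a solution.

Yes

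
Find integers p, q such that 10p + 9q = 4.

Step 1: Check solvability.
gcd(10, 9) = 1
Since 1 divides 4, solutions exist.

Step 2: Apply extended Euclidean algorithm to find gcd.
We find integers such that 10*x0 + 9*y0 = 1

Step 3: Scale the particular solution.
Multiply by 4/1 = 4:
p = 4, q = -4

Step 4: Verify.
10*(4) + 9*(-4) = 4 = 4 ✓

p = 4, q = -4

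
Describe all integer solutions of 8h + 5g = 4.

Step 1: Compute gcd(8, 5) = 1.
Since 1 divides 4, solutions exist.

Step 2: Find a particular solution using extended Euclidean algorithm.
We get h₀ = 8, g₀ = -12.
Check: 8*8 + 5*-12 = 4 = 4 ✓

Step 3: Write the general solution.
h = 8 + (5/1)t = 8 + 5t
g = -12 - (8/1)t = -12 - 8t
for any integer t.

h = 8 + 5t, g = -12 - 8t for integer t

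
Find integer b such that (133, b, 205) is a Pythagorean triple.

b² = c² - a² = 205² - 133² = 42025 - 17689 = 24336
b = sqrt(24336) = 156

156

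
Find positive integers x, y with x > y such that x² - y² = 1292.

Factor: x² - y² = (x+y)(x-y) = 1292.
We need two factors of 1292 with the same parity.
Use x+y = 646 and x-y = 2 (product 646·2 = 1292).
Adding: 2x = 648, so x = 324.
Subtracting: 2y = 644, so y = 322.
Check: 324² - 322² = 104976 - 103684 = 1292 ✓

x = 324, y = 322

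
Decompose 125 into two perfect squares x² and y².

We need to find integers x, y > 0 such that x² + y² = 125.
Trying x = 2: y² = 125 - 2² = 125 - 4 = 121
y = 11
Check: 2² + 11² = 4 + 121 = 125 ✓

125 = 2² + 11²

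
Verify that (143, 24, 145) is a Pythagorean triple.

Compute a² + b²:
143² + 24² = 20449 + 576 = 21025
Compute c²:
145² = 21025
Since 21025 = 21025, it is a Pythagorean triple.

Yes, it is a Pythagorean triple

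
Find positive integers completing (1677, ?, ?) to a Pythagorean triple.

We need the other leg and hypotenuse such that 1677² + x² = c².
Take x = 2520, c = 3027: 1677² + 2520² = 2812329 + 6350400 = 9162729 = 3027² ✓
Triple: (1677, 2520, 3027)

(1677, 2520, 3027)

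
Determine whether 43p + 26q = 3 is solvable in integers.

Step 1: Compute gcd(43, 26).
gcd(43, 26) = 1

Step 2: Check divisibility.
Does 1 divide 3? 3 = 1 x 3, so yes.

By the theorem on linear Diophantine equations, 43p + 26q = 3 has integer solutions if and only if gcd(43, 26) divides 3. Since 1 | 3, solutions exist.

Yes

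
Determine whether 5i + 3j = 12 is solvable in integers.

Step 1: Compute gcd(5, 3).
gcd(5, 3) = 1

Step 2: Check divisibility.
Does 1 divide 12? 12 = 1 x 12, so yes.

By the theorem on linear Diophantine equations, 5i + 3j = 12 has integer solutions if and only if gcd(5, 3) divides 12. Since 1 | 12, solutions exist.

Yes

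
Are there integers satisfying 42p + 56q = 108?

Step 1: Compute gcd(42, 56).
gcd(42, 56) = 14

Step 2: Check divisibility.
Does 14 divide 108? 108 = 14 x 7 + 10, so no.

By the theorem on linear Diophantine equations, 42p + 56q = 108 has integer solutions if and only if gcd(42, 56) divides 108. Since 14 does not divide 108, no solutions exist.

No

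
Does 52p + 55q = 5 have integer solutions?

Step 1: Compute gcd(52, 55).
gcd(52, 55) = 1

Step 2: Check divisibility.
Does 1 divide 5? 5 = 1 x 5, so yes.

By the theorem on linear Diophantine equations, 52p + 55q = 5 has integer solutions if and only if gcd(52, 55) divides 5. Since 1 | 5, solutions exist.

Yes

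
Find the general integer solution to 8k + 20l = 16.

Step 1: Compute gcd(8, 20) = 4.
Since 4 divides 16, solutions exist.

Step 2: Find a particular solution using extended Euclidean algorithm.
We get k₀ = -8, l₀ = 4.
Check: 8*-8 + 20*4 = 16 = 16 ✓

Step 3: Write the general solution.
k = -8 + (20/4)t = -8 + 5t
l = 4 - (8/4)t = 4 - 2t
for any integer t.

k = -8 + 5t, l = 4 - 2t for integer t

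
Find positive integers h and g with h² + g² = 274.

We need to find integers h, g > 0 such that h² + g² = 274.
Trying h = 7: g² = 274 - 7² = 274 - 49 = 225
g = 15
Check: 7² + 15² = 49 + 225 = 274 ✓

274 = 7² + 15²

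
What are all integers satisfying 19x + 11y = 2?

Step 1: Compute gcd(19, 11) = 1.
Since 1 divides 2, solutions exist.

Step 2: Find a particular solution using extended Euclidean algorithm.
We get x₀ = -8, y₀ = 14.
Check: 19*-8 + 11*14 = 2 = 2 ✓

Step 3: Write the general solution.
x = -8 + (11/1)t = -8 + 11t
y = 14 - (19/1)t = 14 - 19t
for any integer t.

x = -8 + 11t, y = 14 - 19t for integer t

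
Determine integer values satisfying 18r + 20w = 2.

Step 1: Check solvability.
gcd(18, 20) = 2
Since 2 divides 2, solutions exist.

Step 2: Apply extended Euclidean algorithm to find gcd.
We find integers such that 18*x0 + 20*y0 = 2

Step 3: Scale the particular solution.
Multiply by 2/2 = 1:
r = -1, w = 1

Step 4: Verify.
18*(-1) + 20*(1) = 2 = 2 ✓

r = -1, w = 1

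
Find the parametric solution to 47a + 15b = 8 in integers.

Step 1: Compute gcd(47, 15) = 1.
Since 1 divides 8, solutions exist.

Step 2: Find a particular solution using extended Euclidean algorithm.
We get a₀ = -56, b₀ = 176.
Check: 47*-56 + 15*176 = 8 = 8 ✓

Step 3: Write the general solution.
a = -56 + (15/1)t = -56 + 15t
b = 176 - (47/1)t = 176 - 47t
for any integer t.

a = -56 + 15t, b = 176 - 47t for integer t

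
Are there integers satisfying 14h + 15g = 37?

Step 1: Compute gcd(14, 15).
gcd(14, 15) = 1

Step 2: Check divisibility.
Does 1 divide 37? 37 = 1 x 37, so yes.

By the theorem on linear Diophantine equations, 14h + 15g = 37 has integer solutions if and only if gcd(14, 15) divides 37. Since 1 | 37, solutions exist.

Yes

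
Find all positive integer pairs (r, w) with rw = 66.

The positive divisors of 66 are: 1, 2, 3, 6, 11, 22, 33, 66.
Each divisor d gives the pair (d, 66/d):
(1, 66), (2, 33), (3, 22), (6, 11), (11, 6), (22, 3), (33, 2), (66, 1)

(1, 66), (2, 33), (3, 22), (6, 11), (11, 6), (22, 3), (33, 2), (66, 1)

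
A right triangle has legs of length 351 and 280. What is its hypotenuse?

c² = a² + b² = 351² + 280² = 123201 + 78400 = 201601
c = 449

449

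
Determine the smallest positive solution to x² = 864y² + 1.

We seek the smallest positive integers (x, y) with x² - 864y² = 1, i.e., x² = 864y² + 1.
Try successive y values:
y = 1: x² = 864·1² + 1 = 865, not a perfect square
y = 2: x² = 864·2² + 1 = 3457, not a perfect square
y = 3: x² = 864·3² + 1 = 7777, not a perfect square
... continuing the search (or via continued fractions) ...
y = 16005: x² = 864·16005² + 1 = 221322261601, x = 470449 ✓

Verify: 470449² - 864·16005² = 221322261601 - 221322261600 = 1 ✓

x = 470449, y = 16005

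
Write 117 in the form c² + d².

We need to find integers c, d > 0 such that c² + d² = 117.
Trying c = 6: d² = 117 - 6² = 117 - 36 = 81
d = 9
Check: 6² + 9² = 36 + 81 = 117 ✓

117 = 6² + 9²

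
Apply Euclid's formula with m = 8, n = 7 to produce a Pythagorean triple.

a = m² - n² = 8² - 7² = 64 - 49 = 15
b = 2mn = 2·8·7 = 112
c = m² + n² = 64 + 49 = 113
Verify: 15² + 112² = 225 + 12544 = 12769 = 113² ✓

(15, 112, 113)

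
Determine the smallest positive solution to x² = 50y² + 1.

We seek the smallest positive integers (x, y) with x² - 50y² = 1, i.e., x² = 50y² + 1.
Try successive y values:
y = 1: x² = 50·1² + 1 = 51, not a perfect square
y = 2: x² = 50·2² + 1 = 201, not a perfect square
y = 3: x² = 50·3² + 1 = 451, not a perfect square
... continuing the search (or via continued fractions) ...
y = 14: x² = 50·14² + 1 = 9801, x = 99 ✓

Verify: 99² - 50·14² = 9801 - 9800 = 1 ✓

x = 99, y = 14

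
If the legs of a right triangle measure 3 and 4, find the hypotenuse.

c² = a² + b² = 3² + 4² = 9 + 16 = 25
c = 5

5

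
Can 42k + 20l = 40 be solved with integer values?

Step 1: Compute gcd(42, 20).
gcd(42, 20) = 2

Step 2: Check divisibility.
Does 2 divide 40? 40 = 2 x 20, so yes.

By the theorem on linear Diophantine equations, 42k + 20l = 40 has integer solutions if and only if gcd(42, 20) divides 40. Since 2 | 40, solutions exist.

Yes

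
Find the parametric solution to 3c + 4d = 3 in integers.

Step 1: Compute gcd(3, 4) = 1.
Since 1 divides 3, solutions exist.

Step 2: Find a particular solution using extended Euclidean algorithm.
We get c₀ = -3, d₀ = 3.
Check: 3*-3 + 4*3 = 3 = 3 ✓

Step 3: Write the general solution.
c = -3 + (4/1)t = -3 + 4t
d = 3 - (3/1)t = 3 - 3t
for any integer t.

c = -3 + 4t, d = 3 - 3t for integer t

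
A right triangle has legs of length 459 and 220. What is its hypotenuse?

c² = a² + b² = 459² + 220² = 210681 + 48400 = 259081
c = 509

509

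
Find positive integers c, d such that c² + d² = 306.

Search for c with 306 - c² a perfect square.
c = 9: 306 - 9² = 306 - 81 = 225 = 15² ✓
So c = 9, d = 15.

c = 9, d = 15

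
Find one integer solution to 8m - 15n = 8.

Step 1: Check solvability.
gcd(8, 15) = 1
Since 1 divides 8, solutions exist.

Step 2: Apply extended Euclidean algorithm to find gcd.
We find integers such that 8*x0 + 15*y0 = 1

Step 3: Scale the particular solution.
Multiply by 8/1 = 8:
m = 16, n = 8

Step 4: Verify.
8*(16) - 15*(8) = 8 = 8 ✓

m = 16, n = 8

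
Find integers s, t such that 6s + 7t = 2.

Step 1: Check solvability.
gcd(6, 7) = 1
Since 1 divides 2, solutions exist.

Step 2: Apply extended Euclidean algorithm to find gcd.
We find integers such that 6*x0 + 7*y0 = 1

Step 3: Scale the particular solution.
Multiply by 2/1 = 2:
s = -2, t = 2

Step 4: Verify.
6*(-2) + 7*(2) = 2 = 2 ✓

s = -2, t = 2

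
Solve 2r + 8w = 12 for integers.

Step 1: Check solvability.
gcd(2, 8) = 2
Since 2 divides 12, solutions exist.

Step 2: Apply extended Euclidean algorithm to find gcd.
We find integers such that 2*x0 + 8*y0 = 2

Step 3: Scale the particular solution.
Multiply by 12/2 = 6:
r = 6, w = 0

Step 4: Verify.
2*(6) + 8*(0) = 12 = 12 ✓

r = 6, w = 0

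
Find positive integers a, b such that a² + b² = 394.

Search for a with 394 - a² a perfect square.
a = 13: 394 - 13² = 394 - 169 = 225 = 15² ✓
So a = 13, b = 15.

a = 13, b = 15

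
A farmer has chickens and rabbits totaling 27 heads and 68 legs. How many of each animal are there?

Let c = chickens, r = rabbits.
Heads: c + r = 27
Legs: 2c + 4r = 68
From the first equation, c = 27 - r. Substitute:
2(27 - r) + 4r = 68
54 + 2r = 68
r = (68 - 54)/2 = 7
c = 27 - 7 = 20

Chickens: 20, Rabbits: 7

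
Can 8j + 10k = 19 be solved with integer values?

Step 1: Compute gcd(8, 10).
gcd(8, 10) = 2

Step 2: Check divisibility.
Does 2 divide 19? 19 = 2 x 9 + 1, so no.

By the theorem on linear Diophantine equations, 8j + 10k = 19 has integer solutions if and only if gcd(8, 10) divides 19. Since 2 does not divide 19, no solutions exist.

No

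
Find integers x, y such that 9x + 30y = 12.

Step 1: Check solvability.
gcd(9, 30) = 3
Since 3 divides 12, solutions exist.

Step 2: Apply extended Euclidean algorithm to find gcd.
We find integers such that 9*x0 + 30*y0 = 3

Step 3: Scale the particular solution.
Multiply by 12/3 = 4:
x = -12, y = 4

Step 4: Verify.
9*(-12) + 30*(4) = 12 = 12 ✓

x = -12, y = 4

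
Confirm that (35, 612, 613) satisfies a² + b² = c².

Compute a² + b² = 35² + 612² = 1225 + 374544 = 375769
Compute c² = 613² = 375769
Since 375769 = 375769, confirmed.

Yes, it is a Pythagorean triple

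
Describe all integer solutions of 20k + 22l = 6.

Step 1: Compute gcd(20, 22) = 2.
Since 2 divides 6, solutions exist.

Step 2: Find a particular solution using extended Euclidean algorithm.
We get k₀ = -3, l₀ = 3.
Check: 20*-3 + 22*3 = 6 = 6 ✓

Step 3: Write the general solution.
k = -3 + (22/2)t = -3 + 11t
l = 3 - (20/2)t = 3 - 10t
for any integer t.

k = -3 + 11t, l = 3 - 10t for integer t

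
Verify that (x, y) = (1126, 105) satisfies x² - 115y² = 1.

Compute x² = 1126² = 1267876
Compute 115y² = 115·105² = 115·11025 = 1267875
x² - 115y² = 1267876 - 1267875 = 1
Since this equals 1, (1126, 105) is a solution.

Yes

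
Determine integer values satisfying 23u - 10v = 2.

Step 1: Check solvability.
gcd(23, 10) = 1
Since 1 divides 2, solutions exist.

Step 2: Apply extended Euclidean algorithm to find gcd.
We find integers such that 23*x0 + 10*y0 = 1

Step 3: Scale the particular solution.
Multiply by 2/1 = 2:
u = -6, v = -14

Step 4: Verify.
23*(-6) - 10*(-14) = 2 = 2 ✓

u = -6, v = -14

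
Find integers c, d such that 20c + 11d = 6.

Step 1: Check solvability.
gcd(20, 11) = 1
Since 1 divides 6, solutions exist.

Step 2: Apply extended Euclidean algorithm to find gcd.
We find integers such that 20*x0 + 11*y0 = 1

Step 3: Scale the particular solution.
Multiply by 6/1 = 6:
c = 30, d = -54

Step 4: Verify.
20*(30) + 11*(-54) = 6 = 6 ✓

c = 30, d = -54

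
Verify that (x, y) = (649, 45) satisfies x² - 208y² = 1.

Compute x² = 649² = 421201
Compute 208y² = 208·45² = 208·2025 = 421200
x² - 208y² = 421201 - 421200 = 1
Since this equals 1, (649, 45) is a solution.

Yes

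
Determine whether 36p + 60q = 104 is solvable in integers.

Step 1: Compute gcd(36, 60).
gcd(36, 60) = 12

Step 2: Check divisibility.
Does 12 divide 104? 104 = 12 x 8 + 8, so no.

By the theorem on linear Diophantine equations, 36p + 60q = 104 has integer solutions if and only if gcd(36, 60) divides 104. Since 12 does not divide 104, no solutions exist.

No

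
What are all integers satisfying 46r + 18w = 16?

Step 1: Compute gcd(46, 18) = 2.
Since 2 divides 16, solutions exist.

Step 2: Find a particular solution using extended Euclidean algorithm.
We get r₀ = 16, w₀ = -40.
Check: 46*16 + 18*-40 = 16 = 16 ✓

Step 3: Write the general solution.
r = 16 + (18/2)t = 16 + 9t
w = -40 - (46/2)t = -40 - 23t
for any integer t.

r = 16 + 9t, w = -40 - 23t for integer t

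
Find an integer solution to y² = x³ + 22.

Try small integer x values and check whether x³ + 22 is a perfect square.
x = 3: x³ + 22 = 3³ + 22 = 27 + 22 = 49
Is 49 a perfect square? 7² = 49 ✓
So (x, y) = (3, 7) is a solution.

x = 3, y = 7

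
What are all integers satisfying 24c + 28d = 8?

Step 1: Compute gcd(24, 28) = 4.
Since 4 divides 8, solutions exist.

Step 2: Find a particular solution using extended Euclidean algorithm.
We get c₀ = -2, d₀ = 2.
Check: 24*-2 + 28*2 = 8 = 8 ✓

Step 3: Write the general solution.
c = -2 + (28/4)t = -2 + 7t
d = 2 - (24/4)t = 2 - 6t
for any integer t.

c = -2 + 7t, d = 2 - 6t for integer t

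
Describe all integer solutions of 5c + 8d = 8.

Step 1: Compute gcd(5, 8) = 1.
Since 1 divides 8, solutions exist.

Step 2: Find a particular solution using extended Euclidean algorithm.
We get c₀ = -24, d₀ = 16.
Check: 5*-24 + 8*16 = 8 = 8 ✓

Step 3: Write the general solution.
c = -24 + (8/1)t = -24 + 8t
d = 16 - (5/1)t = 16 - 5t
for any integer t.

c = -24 + 8t, d = 16 - 5t for integer t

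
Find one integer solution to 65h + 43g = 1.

Step 1: Check solvability.
gcd(65, 43) = 1
Since 1 divides 1, solutions exist.

Step 2: Apply extended Euclidean algorithm to find gcd.
We find integers such that 65*x0 + 43*y0 = 1

Step 3: Scale the particular solution.
Multiply by 1/1 = 1:
h = 2, g = -3

Step 4: Verify.
65*(2) + 43*(-3) = 1 = 1 ✓

h = 2, g = -3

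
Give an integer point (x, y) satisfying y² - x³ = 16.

Try small integer x values and check whether x³ + 16 is a perfect square.
x = 0: x³ + 16 = 0³ + 16 = 0 + 16 = 16
Is 16 a perfect square? 4² = 16 ✓
So (x, y) = (0, -4) is a solution.

x = 0, y = -4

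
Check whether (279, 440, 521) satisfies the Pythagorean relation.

Compute a² + b²:
279² + 440² = 77841 + 193600 = 271441
Compute c²:
521² = 271441
Since 271441 = 271441, it is a Pythagorean triple.

Yes, it is a Pythagorean triple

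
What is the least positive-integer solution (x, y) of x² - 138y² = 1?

We seek the smallest positive integers (x, y) with x² - 138y² = 1, i.e., x² = 138y² + 1.
Try successive y values:
y = 1: x² = 138·1² + 1 = 139, not a perfect square
y = 2: x² = 138·2² + 1 = 553, not a perfect square
y = 3: x² = 138·3² + 1 = 1243, not a perfect square
... continuing the search (or via continued fractions) ...
y = 4: x² = 138·4² + 1 = 2209, x = 47 ✓

Verify: 47² - 138·4² = 2209 - 2208 = 1 ✓

x = 47, y = 4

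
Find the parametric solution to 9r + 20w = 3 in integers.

Step 1: Compute gcd(9, 20) = 1.
Since 1 divides 3, solutions exist.

Step 2: Find a particular solution using extended Euclidean algorithm.
We get r₀ = 27, w₀ = -12.
Check: 9*27 + 20*-12 = 3 = 3 ✓

Step 3: Write the general solution.
r = 27 + (20/1)t = 27 + 20t
w = -12 - (9/1)t = -12 - 9t
for any integer t.

r = 27 + 20t, w = -12 - 9t for integer t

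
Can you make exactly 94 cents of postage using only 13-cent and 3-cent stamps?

We need non-negative x, y with 13x + 3y = 94.
gcd(13, 3) = 1 divides 94, so integer solutions exist.
Search for a non-negative one: x = 1 gives 3y = 94 - 13 = 81, so y = 27.
Check: 13·1 + 3·27 = 94 ✓

Yes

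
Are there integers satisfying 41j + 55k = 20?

Step 1: Compute gcd(41, 55).
gcd(41, 55) = 1

Step 2: Check divisibility.
Does 1 divide 20? 20 = 1 x 20, so yes.

By the theorem on linear Diophantine equations, 41j + 55k = 20 has integer solutions if and only if gcd(41, 55) divides 20. Since 1 | 20, solutions exist.

Yes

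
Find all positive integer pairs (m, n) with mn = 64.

The positive divisors of 64 are: 1, 2, 4, 8, 16, 32, 64.
Each divisor d gives the pair (d, 64/d):
(1, 64), (2, 32), (4, 16), (8, 8), (16, 4), (32, 2), (64, 1)

(1, 64), (2, 32), (4, 16), (8, 8), (16, 4), (32, 2), (64, 1)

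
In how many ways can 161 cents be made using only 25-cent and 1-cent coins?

We need non-negative integers (x, y) with 25x + 1y = 161.
For each x from 0 to 6, check if (161 - 25x) is a non-negative multiple of 1.
Solutions (x, y): (0,161), (1,136), (2,111), (3,86), ...
Count: 7

7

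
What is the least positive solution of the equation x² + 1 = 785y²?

We need x² = 785y² - 1. Try successive y:
y = 1: x² = 785·1² - 1 = 784 = 28² ✓
Check: 28² - 785·1² = 784 - 785 = -1 ✓

x = 28, y = 1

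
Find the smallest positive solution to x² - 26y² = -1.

We need x² = 26y² - 1. Try successive y:
y = 1: x² = 26·1² - 1 = 25 = 5² ✓
Check: 5² - 26·1² = 25 - 26 = -1 ✓

x = 5, y = 1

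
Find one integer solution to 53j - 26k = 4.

Step 1: Check solvability.
gcd(53, 26) = 1
Since 1 divides 4, solutions exist.

Step 2: Apply extended Euclidean algorithm to find gcd.
We find integers such that 53*x0 + 26*y0 = 1

Step 3: Scale the particular solution.
Multiply by 4/1 = 4:
j = 4, k = 8

Step 4: Verify.
53*(4) - 26*(8) = 4 = 4 ✓

j = 4, k = 8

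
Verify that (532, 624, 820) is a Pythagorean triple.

Compute a² + b²:
532² + 624² = 283024 + 389376 = 672400
Compute c²:
820² = 672400
Since 672400 = 672400, it is a Pythagorean triple.

Yes, it is a Pythagorean triple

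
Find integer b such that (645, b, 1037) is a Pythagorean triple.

b² = c² - a² = 1037² - 645² = 1075369 - 416025 = 659344
b = sqrt(659344) = 812

812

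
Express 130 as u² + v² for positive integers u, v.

We need to find integers u, v > 0 such that u² + v² = 130.
Trying u = 3: v² = 130 - 3² = 130 - 9 = 121
v = 11
Check: 3² + 11² = 9 + 121 = 130 ✓

130 = 3² + 11²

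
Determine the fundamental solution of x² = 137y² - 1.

We need x² = 137y² - 1. Try successive y:
y = 1: x² = 137·1² - 1 = 136, not a perfect square
y = 2: x² = 137·2² - 1 = 547, not a perfect square
y = 3: x² = 137·3² - 1 = 1232, not a perfect square
...
y = 149: x² = 137·149² - 1 = 3041536 = 1744² ✓
Check: 1744² - 137·149² = 3041536 - 3041537 = -1 ✓

x = 1744, y = 149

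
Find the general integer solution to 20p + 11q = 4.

Step 1: Compute gcd(20, 11) = 1.
Since 1 divides 4, solutions exist.

Step 2: Find a particular solution using extended Euclidean algorithm.
We get p₀ = 20, q₀ = -36.
Check: 20*20 + 11*-36 = 4 = 4 ✓

Step 3: Write the general solution.
p = 20 + (11/1)t = 20 + 11t
q = -36 - (20/1)t = -36 - 20t
for any integer t.

p = 20 + 11t, q = -36 - 20t for integer t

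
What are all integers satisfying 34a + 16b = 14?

Step 1: Compute gcd(34, 16) = 2.
Since 2 divides 14, solutions exist.

Step 2: Find a particular solution using extended Euclidean algorithm.
We get a₀ = 7, b₀ = -14.
Check: 34*7 + 16*-14 = 14 = 14 ✓

Step 3: Write the general solution.
a = 7 + (16/2)t = 7 + 8t
b = -14 - (34/2)t = -14 - 17t
for any integer t.

a = 7 + 8t, b = -14 - 17t for integer t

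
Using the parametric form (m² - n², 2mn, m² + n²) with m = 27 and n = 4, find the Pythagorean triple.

a = m² - n² = 729 - 16 = 713
b = 2mn = 2·27·4 = 216
c = m² + n² = 729 + 16 = 745
Verify: 713² + 216² = 508369 + 46656 = 555025 = 745² ✓

(713, 216, 745)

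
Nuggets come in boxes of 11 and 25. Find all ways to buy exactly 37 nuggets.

We need non-negative integers (x, y) with 11x + 25y = 37.
For each x in 0..3, check if 37 - 11x is a non-negative multiple of 25.
No x yields an integer y ≥ 0.

No solution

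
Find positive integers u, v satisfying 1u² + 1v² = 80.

Try small values of u and check whether (80 - 1u²)/1 is a perfect square.
u = 4: 1·4² = 16, so 1v² = 80 - 16 = 64, giving v² = 64, v = 8.
Check: 1·4² + 1·8² = 16 + 64 = 80 ✓

u = 4, v = 8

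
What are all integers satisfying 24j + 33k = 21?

Step 1: Compute gcd(24, 33) = 3.
Since 3 divides 21, solutions exist.

Step 2: Find a particular solution using extended Euclidean algorithm.
We get j₀ = -28, k₀ = 21.
Check: 24*-28 + 33*21 = 21 = 21 ✓

Step 3: Write the general solution.
j = -28 + (33/3)t = -28 + 11t
k = 21 - (24/3)t = 21 - 8t
for any integer t.

j = -28 + 11t, k = 21 - 8t for integer t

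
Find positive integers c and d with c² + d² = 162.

We need to find integers c, d > 0 such that c² + d² = 162.
Trying c = 9: d² = 162 - 9² = 162 - 81 = 81
d = 9
Check: 9² + 9² = 81 + 81 = 162 ✓

162 = 9² + 9²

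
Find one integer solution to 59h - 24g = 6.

Step 1: Check solvability.
gcd(59, 24) = 1
Since 1 divides 6, solutions exist.

Step 2: Apply extended Euclidean algorithm to find gcd.
We find integers such that 59*x0 + 24*y0 = 1

Step 3: Scale the particular solution.
Multiply by 6/1 = 6:
h = 66, g = 162

Step 4: Verify.
59*(66) - 24*(162) = 6 = 6 ✓

h = 66, g = 162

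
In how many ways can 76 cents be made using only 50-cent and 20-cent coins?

We need non-negative integers (x, y) with 50x + 20y = 76.
For each x from 0 to 1, check if (76 - 50x) is a non-negative multiple of 20.
Solutions (x, y): none
Count: 0

0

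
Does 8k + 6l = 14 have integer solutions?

Step 1: Compute gcd(8, 6).
gcd(8, 6) = 2

Step 2: Check divisibility.
Does 2 divide 14? 14 = 2 x 7, so yes.

By the theorem on linear Diophantine equations, 8k + 6l = 14 has integer solutions if and only if gcd(8, 6) divides 14. Since 2 | 14, solutions exist.

Yes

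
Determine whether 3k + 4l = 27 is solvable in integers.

Step 1: Compute gcd(3, 4).
gcd(3, 4) = 1

Step 2: Check divisibility.
Does 1 divide 27? 27 = 1 x 27, so yes.

By the theorem on linear Diophantine equations, 3k + 4l = 27 has integer solutions if and only if gcd(3, 4) divides 27. Since 1 | 27, solutions exist.

Yes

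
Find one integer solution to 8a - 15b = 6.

Step 1: Check solvability.
gcd(8, 15) = 1
Since 1 divides 6, solutions exist.

Step 2: Apply extended Euclidean algorithm to find gcd.
We find integers such that 8*x0 + 15*y0 = 1

Step 3: Scale the particular solution.
Multiply by 6/1 = 6:
a = 12, b = 6

Step 4: Verify.
8*(12) - 15*(6) = 6 = 6 ✓

a = 12, b = 6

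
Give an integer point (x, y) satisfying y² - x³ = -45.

Try small integer x values and check whether x³ - 45 is a perfect square.
x = 21: x³ - 45 = 21³ - 45 = 9261 - 45 = 9216
Is 9216 a perfect square? 96² = 9216 ✓
So (x, y) = (21, 96) is a solution.

x = 21, y = 96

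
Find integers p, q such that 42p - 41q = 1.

Step 1: Check solvability.
gcd(42, 41) = 1
Since 1 divides 1, solutions exist.

Step 2: Apply extended Euclidean algorithm to find gcd.
We find integers such that 42*x0 + 41*y0 = 1

Step 3: Scale the particular solution.
Multiply by 1/1 = 1:
p = 1, q = 1

Step 4: Verify.
42*(1) - 41*(1) = 1 = 1 ✓

p = 1, q = 1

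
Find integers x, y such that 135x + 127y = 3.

Step 1: Check solvability.
gcd(135, 127) = 1
Since 1 divides 3, solutions exist.

Step 2: Apply extended Euclidean algorithm to find gcd.
We find integers such that 135*x0 + 127*y0 = 1

Step 3: Scale the particular solution.
Multiply by 3/1 = 3:
x = 48, y = -51

Step 4: Verify.
135*(48) + 127*(-51) = 3 = 3 ✓

x = 48, y = -51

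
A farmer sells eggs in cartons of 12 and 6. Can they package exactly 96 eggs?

We need non-negative a, b with 12a + 6b = 96.
gcd(12, 6) = 6 divides 96.
Try a = 0: 6b = 96 - 0 = 96, so b = 16.
One way: 0 cartons of 12 and 16 cartons of 6.

Yes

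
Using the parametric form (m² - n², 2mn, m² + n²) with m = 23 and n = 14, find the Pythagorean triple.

a = m² - n² = 23² - 14² = 529 - 196 = 333
b = 2mn = 2·23·14 = 644
c = m² + n² = 529 + 196 = 725
Verify: 333² + 644² = 110889 + 414736 = 525625 = 725² ✓

(333, 644, 725)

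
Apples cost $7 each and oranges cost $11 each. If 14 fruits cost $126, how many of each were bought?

Let a = apples, o = oranges.
a + o = 14
7a + 11o = 126
Substitute o = 14 - a:
7a + 11(14 - a) = 126
(7 - 11)a = 126 - 154
-4a = -28
a = 7, o = 14 - 7 = 7

Apples: 7, Oranges: 7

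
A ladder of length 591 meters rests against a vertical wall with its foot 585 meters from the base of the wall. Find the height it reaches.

The ladder, wall, and ground form a right triangle with hypotenuse 591 and one leg 585.
By the Pythagorean theorem: h² = 591² - 585² = 349281 - 342225 = 7056
h = √7056 = 84 meters

84 meters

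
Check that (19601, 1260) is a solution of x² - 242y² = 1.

Compute x² = 19601² = 384199201
Compute 242y² = 242·1260² = 242·1587600 = 384199200
x² - 242y² = 384199201 - 384199200 = 1
Since this equals 1, (19601, 1260) is a solution.

Yes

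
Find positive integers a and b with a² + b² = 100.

We need to find integers a, b > 0 such that a² + b² = 100.
Trying a = 6: b² = 100 - 6² = 100 - 36 = 64
b = 8
Check: 6² + 8² = 36 + 64 = 100 ✓

100 = 6² + 8²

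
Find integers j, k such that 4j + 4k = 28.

Step 1: Check solvability.
gcd(4, 4) = 4
Since 4 divides 28, solutions exist.

Step 2: Apply extended Euclidean algorithm to find gcd.
We find integers such that 4*x0 + 4*y0 = 4

Step 3: Scale the particular solution.
Multiply by 28/4 = 7:
j = 0, k = 7

Step 4: Verify.
4*(0) + 4*(7) = 28 = 28 ✓

j = 0, k = 7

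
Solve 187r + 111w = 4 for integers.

Step 1: Check solvability.
gcd(187, 111) = 1
Since 1 divides 4, solutions exist.

Step 2: Apply extended Euclidean algorithm to find gcd.
We find integers such that 187*x0 + 111*y0 = 1

Step 3: Scale the particular solution.
Multiply by 4/1 = 4:
r = 76, w = -128

Step 4: Verify.
187*(76) + 111*(-128) = 4 = 4 ✓

r = 76, w = -128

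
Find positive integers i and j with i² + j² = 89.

We need to find integers i, j > 0 such that i² + j² = 89.
Trying i = 5: j² = 89 - 5² = 89 - 25 = 64
j = 8
Check: 5² + 8² = 25 + 64 = 89 ✓

89 = 5² + 8²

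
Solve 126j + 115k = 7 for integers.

Step 1: Check solvability.
gcd(126, 115) = 1
Since 1 divides 7, solutions exist.

Step 2: Apply extended Euclidean algorithm to find gcd.
We find integers such that 126*x0 + 115*y0 = 1

Step 3: Scale the particular solution.
Multiply by 7/1 = 7:
j = 147, k = -161

Step 4: Verify.
126*(147) + 115*(-161) = 7 = 7 ✓

j = 147, k = -161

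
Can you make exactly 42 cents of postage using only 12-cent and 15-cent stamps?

We need non-negative x, y with 12x + 15y = 42.
gcd(12, 15) = 3 divides 42, so integer solutions exist.
Search for a non-negative one: x = 1 gives 15y = 42 - 12 = 30, so y = 2.
Check: 12·1 + 15·2 = 42 ✓

Yes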